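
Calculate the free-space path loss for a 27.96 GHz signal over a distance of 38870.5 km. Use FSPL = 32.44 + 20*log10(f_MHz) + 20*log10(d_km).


f = 27.96 GHz = 27960.0000 MHz
d = 38870.5 km
FSPL = 32.44 + 20*log10(27960.0000) + 20*log10(38870.5)
FSPL = 32.44 + 88.9307 + 91.7924
FSPL = 213.1631 dB

213.1631 dB


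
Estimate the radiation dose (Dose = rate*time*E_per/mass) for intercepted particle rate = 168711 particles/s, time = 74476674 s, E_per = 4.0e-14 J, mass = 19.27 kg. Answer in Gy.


Total energy deposited = rate * time * E_per
  = 168711 * 74476674 * 4.0e-14 = 0.5026014 J
Dose = E_total / mass = 0.5026014 / 19.27
Dose = 0.02608206 Gy

0.0261 Gy


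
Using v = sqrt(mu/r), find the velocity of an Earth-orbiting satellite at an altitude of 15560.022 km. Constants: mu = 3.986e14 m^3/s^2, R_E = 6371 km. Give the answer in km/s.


r = R_E + alt = 6371.0 + 15560.022 = 21931.0220 km = 2.1931022e+07 m
v = sqrt(mu/r) = sqrt(3.986e14 / 2.1931022e+07) = 4263.2344 m/s = 4.2632 km/s

4.2632 km/s


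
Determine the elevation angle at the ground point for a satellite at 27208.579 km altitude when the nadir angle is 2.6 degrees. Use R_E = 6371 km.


r = R_E + alt = 33579.5790 km
Law of sines in the satellite / Earth-center / ground-point triangle:
  sin(nadir)/R_E = sin(90 + el)/r  =>  cos(el) = (r/R_E)*sin(nadir)
cos(el) = (33579.5790 / 6371.0000) * sin(2.6 deg) = 0.2390943
el = arccos(0.2390943) = 76.1669 deg
(Earth-central angle = 90 - nadir - el = 11.2331 deg)

76.1669 degrees


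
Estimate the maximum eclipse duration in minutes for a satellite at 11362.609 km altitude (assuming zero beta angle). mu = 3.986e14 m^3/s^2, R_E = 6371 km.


r = 17733.6090 km
T = 391.7019 min
Eclipse fraction = arcsin(R_E/r)/pi = arcsin(6371.0000/17733.6090)/pi
= arcsin(0.3592613)/pi = 0.1169713
Eclipse duration = 0.1169713 * 391.7019 = 45.8179 min

45.8179 minutes


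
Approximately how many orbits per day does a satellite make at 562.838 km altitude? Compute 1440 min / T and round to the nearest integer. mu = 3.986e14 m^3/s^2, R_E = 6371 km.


r = 6.933838e+06 m
T = 2*pi*sqrt(r^3/mu) = 5746.0812 s = 95.7680 min
revs/day = 1440 / 95.7680 = 15.0363
Rounded: 15 revolutions per day

15 revolutions per day


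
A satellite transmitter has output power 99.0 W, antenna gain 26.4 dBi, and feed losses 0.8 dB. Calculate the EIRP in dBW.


Pt = 99.0 W = 19.9564 dBW
EIRP = Pt_dBW + Gt - losses = 19.9564 + 26.4 - 0.8 = 45.5564 dBW

45.5564 dBW


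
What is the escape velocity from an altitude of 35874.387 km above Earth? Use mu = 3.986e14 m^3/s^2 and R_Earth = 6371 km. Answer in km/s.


r = 6371.0 + 35874.387 = 42245.3870 km = 4.2245387e+07 m
v_esc = sqrt(2*mu/r) = sqrt(2*3.986e14 / 4.2245387e+07)
v_esc = 4344.0418 m/s = 4.3440 km/s

4.3440 km/s


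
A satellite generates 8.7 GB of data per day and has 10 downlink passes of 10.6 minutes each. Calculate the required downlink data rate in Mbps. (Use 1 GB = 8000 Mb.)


total contact time = 10 * 10.6 * 60 = 6360.0000 s
data = 8.7 GB = 69600.0000 Mb
rate = 69600.0000 / 6360.0000 = 10.9434 Mbps

10.9434 Mbps


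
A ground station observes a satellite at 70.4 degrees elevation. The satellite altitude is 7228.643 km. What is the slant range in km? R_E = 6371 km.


h = 7228.643 km, el = 70.4 deg
d = -R_E*sin(el) + sqrt((R_E*sin(el))^2 + 2*R_E*h + h^2)
d = -6371.0000*sin(1.2287) + sqrt((6371.0000*0.9420575)^2 + 2*6371.0000*7228.643 + 7228.643^2)
d = 7428.8194 km

7428.8194 km


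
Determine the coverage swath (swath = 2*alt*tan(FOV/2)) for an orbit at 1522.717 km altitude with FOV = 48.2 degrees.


FOV = 48.2 deg = 0.8412487 rad
swath = 2 * alt * tan(FOV/2) = 2 * 1522.717 * tan(0.4206243)
swath = 2 * 1522.717 * 0.4473216
swath = 1362.2885 km

1362.2885 km


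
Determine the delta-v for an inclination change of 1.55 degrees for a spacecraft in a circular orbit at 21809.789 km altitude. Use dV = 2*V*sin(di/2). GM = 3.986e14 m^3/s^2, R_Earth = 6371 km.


r = 28180.7890 km = 2.8180789e+07 m
V = sqrt(mu/r) = 3760.9025 m/s
di = 1.55 deg = 0.0270526 rad
dV = 2*V*sin(di/2) = 2*3760.9025*sin(0.0135263)
dV = 101.7391 m/s = 0.1017391 km/s

0.1017 km/s


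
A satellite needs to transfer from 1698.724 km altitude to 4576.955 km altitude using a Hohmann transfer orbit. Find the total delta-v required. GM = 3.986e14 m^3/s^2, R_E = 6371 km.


r1 = 8069.7240 km = 8.069724e+06 m
r2 = 10947.9550 km = 1.0947955e+07 m
dv1 = sqrt(mu/r1)*(sqrt(2*r2/(r1+r2)) - 1) = 513.1054 m/s
dv2 = sqrt(mu/r2)*(1 - sqrt(2*r1/(r1+r2))) = 475.3266 m/s
total dv = |dv1| + |dv2| = 513.1054 + 475.3266 = 988.4320 m/s = 0.988432 km/s

0.9884 km/s


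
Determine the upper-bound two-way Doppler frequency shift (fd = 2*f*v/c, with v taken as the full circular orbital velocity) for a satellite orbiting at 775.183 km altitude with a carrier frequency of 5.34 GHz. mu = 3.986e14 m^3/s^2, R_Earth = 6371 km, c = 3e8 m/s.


r = 7.146183e+06 m
v = sqrt(mu/r) = 7468.4690 m/s (worst-case radial velocity)
f = 5.34 GHz = 5.34e+09 Hz
fd = 2*f*v/c = 2*5.34e+09*7468.4690/3.0e+08
fd = 265877.4950 Hz

265877.4950 Hz


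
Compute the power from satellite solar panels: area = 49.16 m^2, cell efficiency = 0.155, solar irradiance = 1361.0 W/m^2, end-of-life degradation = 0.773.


P = area * eta * S * degradation
P = 49.16 * 0.155 * 1361.0 * 0.773
P = 8016.4334 W

8016.4334 W


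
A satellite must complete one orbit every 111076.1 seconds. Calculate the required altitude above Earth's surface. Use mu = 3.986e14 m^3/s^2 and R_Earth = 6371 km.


T = 111076.1 s
r = (mu*T^2/(4*pi^2))^(1/3) = (3.986e14 * 111076.1^2 / (4*pi^2))^(1/3)
r = 4.9942805e+07 m = 49942.8054 km
alt = r - R_E = 49942.8054 - 6371 = 43571.8054 km

43571.8054 km


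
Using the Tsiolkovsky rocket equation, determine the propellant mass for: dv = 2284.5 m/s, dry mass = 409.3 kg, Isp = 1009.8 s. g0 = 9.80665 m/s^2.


ve = Isp * g0 = 1009.8 * 9.80665 = 9902.755170 m/s
mass ratio = exp(dv/ve) = exp(2284.5/9902.755170) = 1.25947299
m_prop = m_dry * (mr - 1) = 409.3 * (1.25947299 - 1)
m_prop = 106.2023 kg

106.2023 kg


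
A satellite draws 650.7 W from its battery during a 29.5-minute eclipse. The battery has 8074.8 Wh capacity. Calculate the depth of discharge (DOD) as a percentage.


E_used = P * t / 60 = 650.7 * 29.5 / 60 = 319.9275 Wh
DOD = E_used / E_total * 100 = 319.9275 / 8074.8 * 100
DOD = 3.9620 %

3.9620 %


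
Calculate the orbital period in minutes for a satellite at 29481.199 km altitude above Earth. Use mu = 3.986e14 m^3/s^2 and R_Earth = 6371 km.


r = 35852.1990 km = 3.5852199e+07 m
T = 2*pi*sqrt(r^3/mu) = 2*pi*sqrt(4.6083706e+22 / 3.986e14)
T = 67559.2654 s = 1125.9878 min

1125.9878 minutes


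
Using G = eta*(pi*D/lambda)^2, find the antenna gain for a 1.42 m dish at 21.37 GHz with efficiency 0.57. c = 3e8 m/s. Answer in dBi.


lambda = c/f = 3e8 / 2.137e+10 = 0.01403837 m
G = eta*(pi*D/lambda)^2 = 0.57*(pi*1.42/0.01403837)^2
G = 57559.6076 (linear)
G = 10*log10(57559.6076) = 47.6012 dBi

47.6012 dBi


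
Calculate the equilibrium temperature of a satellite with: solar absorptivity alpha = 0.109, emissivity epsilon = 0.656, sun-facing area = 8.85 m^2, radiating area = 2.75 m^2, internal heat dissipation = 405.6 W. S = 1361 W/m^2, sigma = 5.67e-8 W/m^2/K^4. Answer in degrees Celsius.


Numerator = alpha*S*A_sun + Q_int = 0.109*1361*8.85 + 405.6 = 1718.4886 W
Denominator = eps*sigma*A_rad = 0.656*5.67e-8*2.75 = 1.022868e-07 W/K^4
T^4 = 1.6800688e+10 K^4
T = 360.0243 K = 86.8743 C

86.8743 degrees Celsius


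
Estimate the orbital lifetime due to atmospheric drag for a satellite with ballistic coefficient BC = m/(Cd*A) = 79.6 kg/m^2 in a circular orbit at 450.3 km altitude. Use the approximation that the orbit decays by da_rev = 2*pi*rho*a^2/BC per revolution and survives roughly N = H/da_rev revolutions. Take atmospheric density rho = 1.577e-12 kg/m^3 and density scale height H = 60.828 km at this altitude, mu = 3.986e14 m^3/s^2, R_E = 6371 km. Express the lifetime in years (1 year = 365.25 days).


a = R_E + alt = 6821.3000 km = 6.8213e+06 m
da_rev = 2*pi*rho*a^2/BC = 2*pi*1.577e-12*(6.8213e+06)^2/79.6 = 5.792057 m per revolution
N = H/da_rev = 60828.0000 m / 5.792057 m = 10501.9693 revolutions
P = 2*pi*sqrt(a^3/mu) = 5606.7597 s
lifetime = N*P = 10501.9693 * 5606.7597 = 5.8882019e+07 s = 681.5048 days
years = 681.5048 / 365.25 = 1.8659 years

1.8659 years


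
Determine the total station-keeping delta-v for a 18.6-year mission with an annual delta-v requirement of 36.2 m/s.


dV = rate * years = 36.2 * 18.6
dV = 673.3200 m/s

673.3200 m/s


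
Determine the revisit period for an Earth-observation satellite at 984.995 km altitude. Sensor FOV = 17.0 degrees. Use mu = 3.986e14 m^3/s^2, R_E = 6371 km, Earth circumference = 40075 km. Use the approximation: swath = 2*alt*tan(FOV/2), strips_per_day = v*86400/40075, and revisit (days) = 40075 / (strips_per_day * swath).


swath = 2*984.995*tan(0.148353) = 294.4170 km
v = sqrt(mu/r) = 7361.1884 m/s = 7.3612 km/s
strips/day = v*86400/40075 = 7.3612*86400/40075 = 15.8704
coverage/day = strips * swath = 15.8704 * 294.4170 = 4672.5181 km
revisit = 40075 / 4672.5181 = 8.5767 days

8.5767 days


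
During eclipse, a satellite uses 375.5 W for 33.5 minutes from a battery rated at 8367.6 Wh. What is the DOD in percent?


E_used = P * t / 60 = 375.5 * 33.5 / 60 = 209.6542 Wh
DOD = E_used / E_total * 100 = 209.6542 / 8367.6 * 100
DOD = 2.5055 %

2.5055 %


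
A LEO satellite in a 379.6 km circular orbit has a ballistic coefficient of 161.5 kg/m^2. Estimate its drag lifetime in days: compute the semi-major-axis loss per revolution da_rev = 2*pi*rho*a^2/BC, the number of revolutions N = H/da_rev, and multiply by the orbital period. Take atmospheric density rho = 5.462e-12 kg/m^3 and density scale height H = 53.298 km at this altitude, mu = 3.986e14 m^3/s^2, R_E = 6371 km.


a = R_E + alt = 6750.6000 km = 6.7506e+06 m
da_rev = 2*pi*rho*a^2/BC = 2*pi*5.462e-12*(6.7506e+06)^2/161.5 = 9.683755 m per revolution
N = H/da_rev = 53298.0000 m / 9.683755 m = 5503.8568 revolutions
P = 2*pi*sqrt(a^3/mu) = 5519.8183 s
lifetime = N*P = 5503.8568 * 5519.8183 = 3.038029e+07 s = 351.6237 days

351.6237 days


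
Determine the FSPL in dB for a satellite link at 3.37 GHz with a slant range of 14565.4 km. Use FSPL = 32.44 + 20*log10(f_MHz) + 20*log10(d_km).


f = 3.37 GHz = 3370.0000 MHz
d = 14565.4 km
FSPL = 32.44 + 20*log10(3370.0000) + 20*log10(14565.4)
FSPL = 32.44 + 70.5526 + 83.2664
FSPL = 186.2590 dB

186.2590 dB


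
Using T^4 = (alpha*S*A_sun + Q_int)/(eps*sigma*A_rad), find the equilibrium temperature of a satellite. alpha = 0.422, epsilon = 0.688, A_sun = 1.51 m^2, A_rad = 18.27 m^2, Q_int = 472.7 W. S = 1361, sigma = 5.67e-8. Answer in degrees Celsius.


Numerator = alpha*S*A_sun + Q_int = 0.422*1361*1.51 + 472.7 = 1339.9564 W
Denominator = eps*sigma*A_rad = 0.688*5.67e-8*18.27 = 7.1270539e-07 W/K^4
T^4 = 1.8800986e+09 K^4
T = 208.2309 K = -64.9191 C

-64.9191 degrees Celsius


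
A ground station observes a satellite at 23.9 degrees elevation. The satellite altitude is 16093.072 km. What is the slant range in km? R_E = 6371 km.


h = 16093.072 km, el = 23.9 deg
d = -R_E*sin(el) + sqrt((R_E*sin(el))^2 + 2*R_E*h + h^2)
d = -6371.0000*sin(0.4171337) + sqrt((6371.0000*0.4051416)^2 + 2*6371.0000*16093.072 + 16093.072^2)
d = 19114.6320 km

19114.6320 km


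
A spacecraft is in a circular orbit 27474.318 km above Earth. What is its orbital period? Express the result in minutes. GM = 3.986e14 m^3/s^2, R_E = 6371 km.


r = 33845.3180 km = 3.3845318e+07 m
T = 2*pi*sqrt(r^3/mu) = 2*pi*sqrt(3.877e+22 / 3.986e14)
T = 61966.8071 s = 1032.7801 min

1032.7801 minutes


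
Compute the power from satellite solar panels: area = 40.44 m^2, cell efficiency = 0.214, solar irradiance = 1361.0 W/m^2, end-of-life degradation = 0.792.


P = area * eta * S * degradation
P = 40.44 * 0.214 * 1361.0 * 0.792
P = 9328.4229 W

9328.4229 W


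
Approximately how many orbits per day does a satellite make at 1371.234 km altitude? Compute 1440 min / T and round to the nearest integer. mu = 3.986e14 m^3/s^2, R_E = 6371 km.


r = 7.742234e+06 m
T = 2*pi*sqrt(r^3/mu) = 6779.7029 s = 112.9950 min
revs/day = 1440 / 112.9950 = 12.7439
Rounded: 13 revolutions per day

13 revolutions per day


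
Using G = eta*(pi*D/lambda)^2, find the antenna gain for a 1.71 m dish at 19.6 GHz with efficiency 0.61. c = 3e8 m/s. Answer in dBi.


lambda = c/f = 3e8 / 1.96e+10 = 0.01530612 m
G = eta*(pi*D/lambda)^2 = 0.61*(pi*1.71/0.01530612)^2
G = 75143.5026 (linear)
G = 10*log10(75143.5026) = 48.7589 dBi

48.7589 dBi


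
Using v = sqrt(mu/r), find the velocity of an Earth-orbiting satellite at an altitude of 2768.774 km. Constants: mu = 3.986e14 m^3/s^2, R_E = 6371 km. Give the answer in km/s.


r = R_E + alt = 6371.0 + 2768.774 = 9139.7740 km = 9.139774e+06 m
v = sqrt(mu/r) = sqrt(3.986e14 / 9.139774e+06) = 6603.9065 m/s = 6.6039 km/s

6.6039 km/s


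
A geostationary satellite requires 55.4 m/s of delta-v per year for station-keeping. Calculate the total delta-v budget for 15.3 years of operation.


dV = rate * years = 55.4 * 15.3
dV = 847.6200 m/s

847.6200 m/s


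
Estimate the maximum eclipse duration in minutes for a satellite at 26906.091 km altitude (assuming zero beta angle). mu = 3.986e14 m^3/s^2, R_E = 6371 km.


r = 33277.0910 km
T = 1006.8807 min
Eclipse fraction = arcsin(R_E/r)/pi = arcsin(6371.0000/33277.0910)/pi
= arcsin(0.191453)/pi = 0.06131996
Eclipse duration = 0.06131996 * 1006.8807 = 61.7419 min

61.7419 minutes


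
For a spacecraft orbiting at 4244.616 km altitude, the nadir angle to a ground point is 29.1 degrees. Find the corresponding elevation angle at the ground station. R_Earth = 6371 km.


r = R_E + alt = 10615.6160 km
Law of sines in the satellite / Earth-center / ground-point triangle:
  sin(nadir)/R_E = sin(90 + el)/r  =>  cos(el) = (r/R_E)*sin(nadir)
cos(el) = (10615.6160 / 6371.0000) * sin(29.1 deg) = 0.8103515
el = arccos(0.8103515) = 35.8697 deg
(Earth-central angle = 90 - nadir - el = 25.0303 deg)

35.8697 degrees


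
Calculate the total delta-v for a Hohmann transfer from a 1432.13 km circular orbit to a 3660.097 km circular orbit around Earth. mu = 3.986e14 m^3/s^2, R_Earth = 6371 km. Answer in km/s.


r1 = 7803.1300 km = 7.80313e+06 m
r2 = 10031.0970 km = 1.0031097e+07 m
dv1 = sqrt(mu/r1)*(sqrt(2*r2/(r1+r2)) - 1) = 433.3009 m/s
dv2 = sqrt(mu/r2)*(1 - sqrt(2*r1/(r1+r2))) = 406.8798 m/s
total dv = |dv1| + |dv2| = 433.3009 + 406.8798 = 840.1807 m/s = 0.8401807 km/s

0.8402 km/s


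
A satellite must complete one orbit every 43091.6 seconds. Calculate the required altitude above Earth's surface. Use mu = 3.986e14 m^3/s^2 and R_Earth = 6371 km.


T = 43091.6 s
r = (mu*T^2/(4*pi^2))^(1/3) = (3.986e14 * 43091.6^2 / (4*pi^2))^(1/3)
r = 2.656568e+07 m = 26565.6797 km
alt = r - R_E = 26565.6797 - 6371 = 20194.6797 km

20194.6797 km


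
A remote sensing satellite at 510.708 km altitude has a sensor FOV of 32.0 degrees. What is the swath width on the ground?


FOV = 32.0 deg = 0.5585054 rad
swath = 2 * alt * tan(FOV/2) = 2 * 510.708 * tan(0.2792527)
swath = 2 * 510.708 * 0.2867454
swath = 292.8863 km

292.8863 km


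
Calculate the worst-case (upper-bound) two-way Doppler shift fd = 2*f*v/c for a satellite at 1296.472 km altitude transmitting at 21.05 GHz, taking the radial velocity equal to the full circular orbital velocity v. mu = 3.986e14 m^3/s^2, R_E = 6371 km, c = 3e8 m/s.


r = 7.667472e+06 m
v = sqrt(mu/r) = 7210.1209 m/s (worst-case radial velocity)
f = 21.05 GHz = 2.105e+10 Hz
fd = 2*f*v/c = 2*2.105e+10*7210.1209/3.0e+08
fd = 1.0118203e+06 Hz

1.0118e+06 Hz


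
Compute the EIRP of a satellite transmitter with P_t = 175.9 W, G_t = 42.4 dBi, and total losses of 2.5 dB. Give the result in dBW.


Pt = 175.9 W = 22.4527 dBW
EIRP = Pt_dBW + Gt - losses = 22.4527 + 42.4 - 2.5 = 62.3527 dBW

62.3527 dBW


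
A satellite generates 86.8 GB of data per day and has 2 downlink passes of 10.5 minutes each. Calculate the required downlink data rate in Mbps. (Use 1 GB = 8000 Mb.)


total contact time = 2 * 10.5 * 60 = 1260.0000 s
data = 86.8 GB = 694400.0000 Mb
rate = 694400.0000 / 1260.0000 = 551.1111 Mbps

551.1111 Mbps


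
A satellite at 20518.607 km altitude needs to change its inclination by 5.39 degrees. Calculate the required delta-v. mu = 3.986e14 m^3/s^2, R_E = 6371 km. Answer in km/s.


r = 26889.6070 km = 2.6889607e+07 m
V = sqrt(mu/r) = 3850.1391 m/s
di = 5.39 deg = 0.09407325 rad
dV = 2*V*sin(di/2) = 2*3850.1391*sin(0.04703662)
dV = 362.0615 m/s = 0.3620615 km/s

0.3621 km/s


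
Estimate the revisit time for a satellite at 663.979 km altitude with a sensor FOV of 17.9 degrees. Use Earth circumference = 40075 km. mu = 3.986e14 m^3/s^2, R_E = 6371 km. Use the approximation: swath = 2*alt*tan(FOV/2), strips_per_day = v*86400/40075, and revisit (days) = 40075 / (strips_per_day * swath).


swath = 2*663.979*tan(0.156207) = 209.1401 km
v = sqrt(mu/r) = 7527.2657 m/s = 7.5273 km/s
strips/day = v*86400/40075 = 7.5273*86400/40075 = 16.2285
coverage/day = strips * swath = 16.2285 * 209.1401 = 3394.0231 km
revisit = 40075 / 3394.0231 = 11.8075 days

11.8075 days


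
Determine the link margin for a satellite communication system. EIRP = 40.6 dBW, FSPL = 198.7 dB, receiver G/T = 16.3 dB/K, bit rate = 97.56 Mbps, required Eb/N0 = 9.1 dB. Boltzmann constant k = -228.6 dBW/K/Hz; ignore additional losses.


C/N0 = EIRP - FSPL + G/T - k = 40.6 - 198.7 + 16.3 - (-228.6)
C/N0 = 86.8000 dB-Hz
R_b = 97.56 Mbps = 9.756e+07 bps -> 10*log10(R_b) = 79.8927 dB-Hz
Eb/N0 = C/N0 - 10*log10(R_b) = 86.8000 - 79.8927 = 6.9073 dB
Margin = Eb/N0 - Eb/N0_req = 6.9073 - 9.1 = -2.1927 dB (negative margin: link does not close)

-2.1927 dB


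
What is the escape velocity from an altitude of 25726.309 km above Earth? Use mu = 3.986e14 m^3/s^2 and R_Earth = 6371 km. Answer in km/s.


r = 6371.0 + 25726.309 = 32097.3090 km = 3.2097309e+07 m
v_esc = sqrt(2*mu/r) = sqrt(2*3.986e14 / 3.2097309e+07)
v_esc = 4983.6706 m/s = 4.9837 km/s

4.9837 km/s


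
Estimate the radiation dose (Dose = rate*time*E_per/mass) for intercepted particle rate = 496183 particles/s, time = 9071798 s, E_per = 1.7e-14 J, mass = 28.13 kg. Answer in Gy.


Total energy deposited = rate * time * E_per
  = 496183 * 9071798 * 1.7e-14 = 0.07652162 J
Dose = E_total / mass = 0.07652162 / 28.13
Dose = 0.002720285 Gy

0.0027 Gy


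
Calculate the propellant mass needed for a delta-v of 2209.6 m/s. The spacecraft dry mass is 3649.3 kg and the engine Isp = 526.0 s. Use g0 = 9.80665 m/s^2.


ve = Isp * g0 = 526.0 * 9.80665 = 5158.297900 m/s
mass ratio = exp(dv/ve) = exp(2209.6/5158.297900) = 1.53473596
m_prop = m_dry * (mr - 1) = 3649.3 * (1.53473596 - 1)
m_prop = 1951.4119 kg

1951.4119 kg


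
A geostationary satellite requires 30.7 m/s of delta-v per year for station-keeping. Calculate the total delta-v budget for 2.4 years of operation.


dV = rate * years = 30.7 * 2.4
dV = 73.6800 m/s

73.6800 m/s


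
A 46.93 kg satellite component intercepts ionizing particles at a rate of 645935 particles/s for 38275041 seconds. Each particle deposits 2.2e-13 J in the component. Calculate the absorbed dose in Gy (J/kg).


Total energy deposited = rate * time * E_per
  = 645935 * 38275041 * 2.2e-13 = 5.4391 J
Dose = E_total / mass = 5.4391 / 46.93
Dose = 0.1158982 Gy

0.1159 Gy


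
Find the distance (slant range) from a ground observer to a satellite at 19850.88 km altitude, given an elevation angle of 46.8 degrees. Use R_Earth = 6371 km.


h = 19850.88 km, el = 46.8 deg
d = -R_E*sin(el) + sqrt((R_E*sin(el))^2 + 2*R_E*h + h^2)
d = -6371.0000*sin(0.8168141) + sqrt((6371.0000*0.7289686)^2 + 2*6371.0000*19850.88 + 19850.88^2)
d = 21212.3936 km

21212.3936 km


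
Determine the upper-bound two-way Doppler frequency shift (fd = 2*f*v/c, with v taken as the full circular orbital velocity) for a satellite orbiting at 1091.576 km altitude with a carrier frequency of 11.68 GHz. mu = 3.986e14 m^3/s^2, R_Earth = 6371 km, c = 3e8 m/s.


r = 7.462576e+06 m
v = sqrt(mu/r) = 7308.4329 m/s (worst-case radial velocity)
f = 11.68 GHz = 1.168e+10 Hz
fd = 2*f*v/c = 2*1.168e+10*7308.4329/3.0e+08
fd = 569083.3080 Hz

569083.3080 Hz


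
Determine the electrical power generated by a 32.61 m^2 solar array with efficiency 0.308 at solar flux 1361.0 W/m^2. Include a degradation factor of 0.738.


P = area * eta * S * degradation
P = 32.61 * 0.308 * 1361.0 * 0.738
P = 10088.2539 W

10088.2539 W


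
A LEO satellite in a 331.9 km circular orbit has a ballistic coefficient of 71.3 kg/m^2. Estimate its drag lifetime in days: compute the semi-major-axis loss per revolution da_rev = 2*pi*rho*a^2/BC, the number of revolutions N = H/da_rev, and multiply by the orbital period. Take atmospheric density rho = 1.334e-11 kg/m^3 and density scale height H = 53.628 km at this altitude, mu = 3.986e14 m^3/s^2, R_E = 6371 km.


a = R_E + alt = 6702.9000 km = 6.7029e+06 m
da_rev = 2*pi*rho*a^2/BC = 2*pi*1.334e-11*(6.7029e+06)^2/71.3 = 52.816747 m per revolution
N = H/da_rev = 53628.0000 m / 52.816747 m = 1015.3598 revolutions
P = 2*pi*sqrt(a^3/mu) = 5461.4169 s
lifetime = N*P = 1015.3598 * 5461.4169 = 5.545303e+06 s = 64.1817 days

64.1817 days


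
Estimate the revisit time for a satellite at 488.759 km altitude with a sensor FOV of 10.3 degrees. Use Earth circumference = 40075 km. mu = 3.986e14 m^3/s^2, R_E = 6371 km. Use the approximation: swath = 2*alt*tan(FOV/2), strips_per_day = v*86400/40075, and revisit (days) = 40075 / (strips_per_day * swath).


swath = 2*488.759*tan(0.08988446) = 88.1011 km
v = sqrt(mu/r) = 7622.7946 m/s = 7.6228 km/s
strips/day = v*86400/40075 = 7.6228*86400/40075 = 16.4344
coverage/day = strips * swath = 16.4344 * 88.1011 = 1447.8901 km
revisit = 40075 / 1447.8901 = 27.6782 days

27.6782 days


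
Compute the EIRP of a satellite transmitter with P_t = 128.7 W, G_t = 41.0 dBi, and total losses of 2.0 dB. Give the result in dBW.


Pt = 128.7 W = 21.0958 dBW
EIRP = Pt_dBW + Gt - losses = 21.0958 + 41.0 - 2.0 = 60.0958 dBW

60.0958 dBW


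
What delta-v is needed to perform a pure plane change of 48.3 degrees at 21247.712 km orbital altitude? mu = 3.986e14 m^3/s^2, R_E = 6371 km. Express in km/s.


r = 27618.7120 km = 2.7618712e+07 m
V = sqrt(mu/r) = 3798.9794 m/s
di = 48.3 deg = 0.842994 rad
dV = 2*V*sin(di/2) = 2*3798.9794*sin(0.421497)
dV = 3108.5293 m/s = 3.1085 km/s

3.1085 km/s


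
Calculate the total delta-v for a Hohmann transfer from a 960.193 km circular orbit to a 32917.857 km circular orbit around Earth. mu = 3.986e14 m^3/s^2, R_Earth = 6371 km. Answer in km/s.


r1 = 7331.1930 km = 7.331193e+06 m
r2 = 39288.8570 km = 3.9288857e+07 m
dv1 = sqrt(mu/r1)*(sqrt(2*r2/(r1+r2)) - 1) = 2199.2952 m/s
dv2 = sqrt(mu/r2)*(1 - sqrt(2*r1/(r1+r2))) = 1398.8983 m/s
total dv = |dv1| + |dv2| = 2199.2952 + 1398.8983 = 3598.1934 m/s = 3.5982 km/s

3.5982 km/s


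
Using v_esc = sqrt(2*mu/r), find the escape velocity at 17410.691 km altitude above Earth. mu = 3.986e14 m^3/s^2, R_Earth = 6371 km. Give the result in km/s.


r = 6371.0 + 17410.691 = 23781.6910 km = 2.3781691e+07 m
v_esc = sqrt(2*mu/r) = sqrt(2*3.986e14 / 2.3781691e+07)
v_esc = 5789.7829 m/s = 5.7898 km/s

5.7898 km/s


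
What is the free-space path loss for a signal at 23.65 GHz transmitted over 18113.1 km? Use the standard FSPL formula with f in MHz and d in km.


f = 23.65 GHz = 23650.0000 MHz
d = 18113.1 km
FSPL = 32.44 + 20*log10(23650.0000) + 20*log10(18113.1)
FSPL = 32.44 + 87.4766 + 85.1599
FSPL = 205.0765 dB

205.0765 dB


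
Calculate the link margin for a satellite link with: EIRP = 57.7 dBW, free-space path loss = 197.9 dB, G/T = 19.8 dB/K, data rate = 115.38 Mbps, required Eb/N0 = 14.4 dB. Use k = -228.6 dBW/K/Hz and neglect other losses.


C/N0 = EIRP - FSPL + G/T - k = 57.7 - 197.9 + 19.8 - (-228.6)
C/N0 = 108.2000 dB-Hz
R_b = 115.38 Mbps = 1.1538e+08 bps -> 10*log10(R_b) = 80.6213 dB-Hz
Eb/N0 = C/N0 - 10*log10(R_b) = 108.2000 - 80.6213 = 27.5787 dB
Margin = Eb/N0 - Eb/N0_req = 27.5787 - 14.4 = 13.1787 dB (link closes)

13.1787 dB


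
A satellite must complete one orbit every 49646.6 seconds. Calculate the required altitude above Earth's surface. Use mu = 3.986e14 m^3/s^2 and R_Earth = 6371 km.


T = 49646.6 s
r = (mu*T^2/(4*pi^2))^(1/3) = (3.986e14 * 49646.6^2 / (4*pi^2))^(1/3)
r = 2.9195698e+07 m = 29195.6978 km
alt = r - R_E = 29195.6978 - 6371 = 22824.6978 km

22824.6978 km


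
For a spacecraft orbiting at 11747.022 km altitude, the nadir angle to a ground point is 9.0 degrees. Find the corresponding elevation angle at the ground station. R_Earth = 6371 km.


r = R_E + alt = 18118.0220 km
Law of sines in the satellite / Earth-center / ground-point triangle:
  sin(nadir)/R_E = sin(90 + el)/r  =>  cos(el) = (r/R_E)*sin(nadir)
cos(el) = (18118.0220 / 6371.0000) * sin(9.0 deg) = 0.4448726
el = arccos(0.4448726) = 63.5848 deg
(Earth-central angle = 90 - nadir - el = 17.4152 deg)

63.5848 degrees


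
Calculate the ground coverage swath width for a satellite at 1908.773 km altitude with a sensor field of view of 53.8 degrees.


FOV = 53.8 deg = 0.9389871 rad
swath = 2 * alt * tan(FOV/2) = 2 * 1908.773 * tan(0.4694936)
swath = 2 * 1908.773 * 0.507329
swath = 1936.7516 km

1936.7516 km


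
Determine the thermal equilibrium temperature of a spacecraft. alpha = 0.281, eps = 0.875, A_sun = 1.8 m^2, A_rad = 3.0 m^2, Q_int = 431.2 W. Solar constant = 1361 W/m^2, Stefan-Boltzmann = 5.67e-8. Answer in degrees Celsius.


Numerator = alpha*S*A_sun + Q_int = 0.281*1361*1.8 + 431.2 = 1119.5938 W
Denominator = eps*sigma*A_rad = 0.875*5.67e-8*3.0 = 1.488375e-07 W/K^4
T^4 = 7.5222562e+09 K^4
T = 294.5012 K = 21.3512 C

21.3512 degrees Celsius


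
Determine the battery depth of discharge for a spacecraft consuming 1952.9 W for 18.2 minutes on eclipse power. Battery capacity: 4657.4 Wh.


E_used = P * t / 60 = 1952.9 * 18.2 / 60 = 592.3797 Wh
DOD = E_used / E_total * 100 = 592.3797 / 4657.4 * 100
DOD = 12.7191 %

12.7191 %


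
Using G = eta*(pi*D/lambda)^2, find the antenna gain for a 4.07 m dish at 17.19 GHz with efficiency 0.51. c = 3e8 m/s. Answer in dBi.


lambda = c/f = 3e8 / 1.719e+10 = 0.01745201 m
G = eta*(pi*D/lambda)^2 = 0.51*(pi*4.07/0.01745201)^2
G = 273758.7340 (linear)
G = 10*log10(273758.7340) = 54.3737 dBi

54.3737 dBi


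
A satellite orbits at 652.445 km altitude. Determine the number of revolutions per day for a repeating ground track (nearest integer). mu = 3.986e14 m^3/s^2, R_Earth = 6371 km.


r = 7.023445e+06 m
T = 2*pi*sqrt(r^3/mu) = 5857.8264 s = 97.6304 min
revs/day = 1440 / 97.6304 = 14.7495
Rounded: 15 revolutions per day

15 revolutions per day


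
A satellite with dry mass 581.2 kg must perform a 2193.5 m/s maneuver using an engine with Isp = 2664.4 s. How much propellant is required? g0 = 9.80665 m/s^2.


ve = Isp * g0 = 2664.4 * 9.80665 = 26128.838260 m/s
mass ratio = exp(dv/ve) = exp(2193.5/26128.838260) = 1.08757385
m_prop = m_dry * (mr - 1) = 581.2 * (1.08757385 - 1)
m_prop = 50.8979 kg

50.8979 kg


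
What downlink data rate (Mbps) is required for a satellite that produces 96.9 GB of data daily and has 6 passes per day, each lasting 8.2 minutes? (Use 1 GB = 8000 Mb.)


total contact time = 6 * 8.2 * 60 = 2952.0000 s
data = 96.9 GB = 775200.0000 Mb
rate = 775200.0000 / 2952.0000 = 262.6016 Mbps

262.6016 Mbps


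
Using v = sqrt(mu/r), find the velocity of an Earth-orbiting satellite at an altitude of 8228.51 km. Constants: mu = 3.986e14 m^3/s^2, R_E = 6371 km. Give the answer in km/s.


r = R_E + alt = 6371.0 + 8228.51 = 14599.5100 km = 1.459951e+07 m
v = sqrt(mu/r) = sqrt(3.986e14 / 1.459951e+07) = 5225.1590 m/s = 5.2252 km/s

5.2252 km/s


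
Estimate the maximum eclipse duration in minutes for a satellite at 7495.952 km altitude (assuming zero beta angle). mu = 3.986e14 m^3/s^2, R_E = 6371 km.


r = 13866.9520 km
T = 270.8517 min
Eclipse fraction = arcsin(R_E/r)/pi = arcsin(6371.0000/13866.9520)/pi
= arcsin(0.4594377)/pi = 0.151949
Eclipse duration = 0.151949 * 270.8517 = 41.1556 min

41.1556 minutes


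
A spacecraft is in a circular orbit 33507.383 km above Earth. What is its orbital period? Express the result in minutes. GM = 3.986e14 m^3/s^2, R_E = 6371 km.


r = 39878.3830 km = 3.9878383e+07 m
T = 2*pi*sqrt(r^3/mu) = 2*pi*sqrt(6.3418011e+22 / 3.986e14)
T = 79253.3322 s = 1320.8889 min

1320.8889 minutes


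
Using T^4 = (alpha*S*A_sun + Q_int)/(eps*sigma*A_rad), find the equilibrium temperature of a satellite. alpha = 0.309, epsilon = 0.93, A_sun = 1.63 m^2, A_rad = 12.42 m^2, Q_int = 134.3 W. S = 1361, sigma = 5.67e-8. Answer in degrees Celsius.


Numerator = alpha*S*A_sun + Q_int = 0.309*1361*1.63 + 134.3 = 819.7949 W
Denominator = eps*sigma*A_rad = 0.93*5.67e-8*12.42 = 6.5491902e-07 W/K^4
T^4 = 1.25175e+09 K^4
T = 188.0959 K = -85.0541 C

-85.0541 degrees Celsius


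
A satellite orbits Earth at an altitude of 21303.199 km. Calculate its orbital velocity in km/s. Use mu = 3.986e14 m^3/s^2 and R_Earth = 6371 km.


r = R_E + alt = 6371.0 + 21303.199 = 27674.1990 km = 2.7674199e+07 m
v = sqrt(mu/r) = sqrt(3.986e14 / 2.7674199e+07) = 3795.1690 m/s = 3.7952 km/s

3.7952 km/s


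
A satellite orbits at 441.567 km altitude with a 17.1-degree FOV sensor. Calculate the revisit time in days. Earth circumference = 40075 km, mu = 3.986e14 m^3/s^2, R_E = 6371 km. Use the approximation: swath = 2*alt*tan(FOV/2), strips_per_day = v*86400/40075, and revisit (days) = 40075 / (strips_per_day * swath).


swath = 2*441.567*tan(0.1492257) = 132.7733 km
v = sqrt(mu/r) = 7649.1513 m/s = 7.6492 km/s
strips/day = v*86400/40075 = 7.6492*86400/40075 = 16.4912
coverage/day = strips * swath = 16.4912 * 132.7733 = 2189.5964 km
revisit = 40075 / 2189.5964 = 18.3025 days

18.3025 days


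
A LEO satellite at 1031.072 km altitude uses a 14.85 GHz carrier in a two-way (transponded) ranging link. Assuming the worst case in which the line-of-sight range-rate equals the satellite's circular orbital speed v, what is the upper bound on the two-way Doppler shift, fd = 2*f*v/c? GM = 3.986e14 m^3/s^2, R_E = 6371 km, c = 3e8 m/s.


r = 7.402072e+06 m
v = sqrt(mu/r) = 7338.2414 m/s (worst-case radial velocity)
f = 14.85 GHz = 1.485e+10 Hz
fd = 2*f*v/c = 2*1.485e+10*7338.2414/3.0e+08
fd = 726485.8991 Hz

726485.8991 Hz


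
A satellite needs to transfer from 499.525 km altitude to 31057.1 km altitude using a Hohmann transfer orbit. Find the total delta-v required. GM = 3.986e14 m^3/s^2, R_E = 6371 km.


r1 = 6870.5250 km = 6.870525e+06 m
r2 = 37428.1000 km = 3.74281e+07 m
dv1 = sqrt(mu/r1)*(sqrt(2*r2/(r1+r2)) - 1) = 2284.4854 m/s
dv2 = sqrt(mu/r2)*(1 - sqrt(2*r1/(r1+r2))) = 1445.8533 m/s
total dv = |dv1| + |dv2| = 2284.4854 + 1445.8533 = 3730.3387 m/s = 3.7303 km/s

3.7303 km/s


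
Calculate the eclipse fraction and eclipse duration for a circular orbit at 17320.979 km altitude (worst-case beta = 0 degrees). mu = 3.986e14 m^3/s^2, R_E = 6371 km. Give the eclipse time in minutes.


r = 23691.9790 km
T = 604.8699 min
Eclipse fraction = arcsin(R_E/r)/pi = arcsin(6371.0000/23691.9790)/pi
= arcsin(0.2689096)/pi = 0.08666328
Eclipse duration = 0.08666328 * 604.8699 = 52.4200 min

52.4200 minutes


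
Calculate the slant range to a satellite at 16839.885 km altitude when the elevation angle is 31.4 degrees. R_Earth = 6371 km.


h = 16839.885 km, el = 31.4 deg
d = -R_E*sin(el) + sqrt((R_E*sin(el))^2 + 2*R_E*h + h^2)
d = -6371.0000*sin(0.5480334) + sqrt((6371.0000*0.5210096)^2 + 2*6371.0000*16839.885 + 16839.885^2)
d = 19245.5239 km

19245.5239 km


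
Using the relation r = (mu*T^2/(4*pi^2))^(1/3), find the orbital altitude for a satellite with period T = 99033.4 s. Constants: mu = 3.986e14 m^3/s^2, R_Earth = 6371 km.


T = 99033.4 s
r = (mu*T^2/(4*pi^2))^(1/3) = (3.986e14 * 99033.4^2 / (4*pi^2))^(1/3)
r = 4.6264405e+07 m = 46264.4048 km
alt = r - R_E = 46264.4048 - 6371 = 39893.4048 km

39893.4048 km


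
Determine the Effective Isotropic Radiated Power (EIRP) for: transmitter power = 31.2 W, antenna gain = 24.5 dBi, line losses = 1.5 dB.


Pt = 31.2 W = 14.9415 dBW
EIRP = Pt_dBW + Gt - losses = 14.9415 + 24.5 - 1.5 = 37.9415 dBW

37.9415 dBW


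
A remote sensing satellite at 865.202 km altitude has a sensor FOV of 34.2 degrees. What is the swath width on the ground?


FOV = 34.2 deg = 0.5969026 rad
swath = 2 * alt * tan(FOV/2) = 2 * 865.202 * tan(0.2984513)
swath = 2 * 865.202 * 0.3076402
swath = 532.3418 km

532.3418 km


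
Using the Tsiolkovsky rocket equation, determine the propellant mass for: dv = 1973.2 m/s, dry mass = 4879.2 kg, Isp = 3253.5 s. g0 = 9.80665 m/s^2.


ve = Isp * g0 = 3253.5 * 9.80665 = 31905.935775 m/s
mass ratio = exp(dv/ve) = exp(1973.2/31905.935775) = 1.06379669
m_prop = m_dry * (mr - 1) = 4879.2 * (1.06379669 - 1)
m_prop = 311.2768 kg

311.2768 kg


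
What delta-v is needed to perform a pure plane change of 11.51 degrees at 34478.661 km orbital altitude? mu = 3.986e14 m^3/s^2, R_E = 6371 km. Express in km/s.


r = 40849.6610 km = 4.0849661e+07 m
V = sqrt(mu/r) = 3123.7367 m/s
di = 11.51 deg = 0.2008874 rad
dV = 2*V*sin(di/2) = 2*3123.7367*sin(0.1004437)
dV = 626.4647 m/s = 0.6264647 km/s

0.6265 km/s


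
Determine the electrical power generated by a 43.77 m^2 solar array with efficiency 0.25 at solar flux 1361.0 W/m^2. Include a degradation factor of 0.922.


P = area * eta * S * degradation
P = 43.77 * 0.25 * 1361.0 * 0.922
P = 13731.1086 W

13731.1086 W


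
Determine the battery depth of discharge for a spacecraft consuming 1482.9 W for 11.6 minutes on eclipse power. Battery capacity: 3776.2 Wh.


E_used = P * t / 60 = 1482.9 * 11.6 / 60 = 286.6940 Wh
DOD = E_used / E_total * 100 = 286.6940 / 3776.2 * 100
DOD = 7.5921 %

7.5921 %


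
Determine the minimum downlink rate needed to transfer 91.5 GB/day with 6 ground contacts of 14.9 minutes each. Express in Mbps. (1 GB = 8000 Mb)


total contact time = 6 * 14.9 * 60 = 5364.0000 s
data = 91.5 GB = 732000.0000 Mb
rate = 732000.0000 / 5364.0000 = 136.4653 Mbps

136.4653 Mbps


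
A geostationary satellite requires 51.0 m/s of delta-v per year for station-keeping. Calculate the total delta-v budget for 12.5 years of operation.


dV = rate * years = 51.0 * 12.5
dV = 637.5000 m/s

637.5000 m/s


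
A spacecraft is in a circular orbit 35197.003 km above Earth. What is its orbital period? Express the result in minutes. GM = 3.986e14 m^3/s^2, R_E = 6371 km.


r = 41568.0030 km = 4.1568003e+07 m
T = 2*pi*sqrt(r^3/mu) = 2*pi*sqrt(7.1825306e+22 / 3.986e14)
T = 84343.1783 s = 1405.7196 min

1405.7196 minutes


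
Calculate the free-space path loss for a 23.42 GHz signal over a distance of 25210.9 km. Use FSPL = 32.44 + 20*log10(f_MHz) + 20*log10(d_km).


f = 23.42 GHz = 23420.0000 MHz
d = 25210.9 km
FSPL = 32.44 + 20*log10(23420.0000) + 20*log10(25210.9)
FSPL = 32.44 + 87.3917 + 88.0318
FSPL = 207.8635 dB

207.8635 dB


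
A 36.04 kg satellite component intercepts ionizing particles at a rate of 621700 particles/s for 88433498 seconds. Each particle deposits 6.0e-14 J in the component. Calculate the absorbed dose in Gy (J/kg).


Total energy deposited = rate * time * E_per
  = 621700 * 88433498 * 6.0e-14 = 3.2987 J
Dose = E_total / mass = 3.2987 / 36.04
Dose = 0.09153014 Gy

0.0915 Gy


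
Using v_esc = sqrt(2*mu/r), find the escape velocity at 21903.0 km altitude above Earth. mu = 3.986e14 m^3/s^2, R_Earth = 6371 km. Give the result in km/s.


r = 6371.0 + 21903.0 = 28274.0000 km = 2.8274e+07 m
v_esc = sqrt(2*mu/r) = sqrt(2*3.986e14 / 2.8274e+07)
v_esc = 5309.9449 m/s = 5.3099 km/s

5.3099 km/s


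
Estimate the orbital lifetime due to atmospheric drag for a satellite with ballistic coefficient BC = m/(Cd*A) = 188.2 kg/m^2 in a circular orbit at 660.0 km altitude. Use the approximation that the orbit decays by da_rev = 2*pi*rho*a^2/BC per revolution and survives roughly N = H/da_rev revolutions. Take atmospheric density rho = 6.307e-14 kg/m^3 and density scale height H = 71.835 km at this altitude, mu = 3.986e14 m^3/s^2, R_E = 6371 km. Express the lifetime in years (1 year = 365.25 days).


a = R_E + alt = 7031.0000 km = 7.031e+06 m
da_rev = 2*pi*rho*a^2/BC = 2*pi*6.307e-14*(7.031e+06)^2/188.2 = 0.104091982 m per revolution
N = H/da_rev = 71835.0000 m / 0.104091982 m = 690110.7936 revolutions
P = 2*pi*sqrt(a^3/mu) = 5867.2807 s
lifetime = N*P = 690110.7936 * 5867.2807 = 4.0490738e+09 s = 46864.2796 days
years = 46864.2796 / 365.25 = 128.3074 years

128.3074 years


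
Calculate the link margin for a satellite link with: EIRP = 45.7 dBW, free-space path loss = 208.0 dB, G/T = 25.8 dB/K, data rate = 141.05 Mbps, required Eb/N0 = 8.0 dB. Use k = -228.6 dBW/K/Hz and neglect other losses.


C/N0 = EIRP - FSPL + G/T - k = 45.7 - 208.0 + 25.8 - (-228.6)
C/N0 = 92.1000 dB-Hz
R_b = 141.05 Mbps = 1.4105e+08 bps -> 10*log10(R_b) = 81.4937 dB-Hz
Eb/N0 = C/N0 - 10*log10(R_b) = 92.1000 - 81.4937 = 10.6063 dB
Margin = Eb/N0 - Eb/N0_req = 10.6063 - 8.0 = 2.6063 dB (link closes)

2.6063 dB


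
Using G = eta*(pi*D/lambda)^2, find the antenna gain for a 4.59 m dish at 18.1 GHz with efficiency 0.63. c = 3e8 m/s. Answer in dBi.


lambda = c/f = 3e8 / 1.81e+10 = 0.01657459 m
G = eta*(pi*D/lambda)^2 = 0.63*(pi*4.59/0.01657459)^2
G = 476848.3742 (linear)
G = 10*log10(476848.3742) = 56.7838 dBi

56.7838 dBi


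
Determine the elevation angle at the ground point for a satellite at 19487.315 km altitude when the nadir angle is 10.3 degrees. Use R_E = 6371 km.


r = R_E + alt = 25858.3150 km
Law of sines in the satellite / Earth-center / ground-point triangle:
  sin(nadir)/R_E = sin(90 + el)/r  =>  cos(el) = (r/R_E)*sin(nadir)
cos(el) = (25858.3150 / 6371.0000) * sin(10.3 deg) = 0.725714
el = arccos(0.725714) = 43.4717 deg
(Earth-central angle = 90 - nadir - el = 36.2283 deg)

43.4717 degrees


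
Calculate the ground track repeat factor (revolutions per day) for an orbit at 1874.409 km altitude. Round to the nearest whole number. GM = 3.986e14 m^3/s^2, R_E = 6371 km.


r = 8.245409e+06 m
T = 2*pi*sqrt(r^3/mu) = 7451.2567 s = 124.1876 min
revs/day = 1440 / 124.1876 = 11.5954
Rounded: 12 revolutions per day

12 revolutions per day


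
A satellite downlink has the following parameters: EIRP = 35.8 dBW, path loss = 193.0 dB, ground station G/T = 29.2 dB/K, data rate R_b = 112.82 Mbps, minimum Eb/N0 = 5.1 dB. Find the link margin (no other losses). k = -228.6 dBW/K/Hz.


C/N0 = EIRP - FSPL + G/T - k = 35.8 - 193.0 + 29.2 - (-228.6)
C/N0 = 100.6000 dB-Hz
R_b = 112.82 Mbps = 1.1282e+08 bps -> 10*log10(R_b) = 80.5239 dB-Hz
Eb/N0 = C/N0 - 10*log10(R_b) = 100.6000 - 80.5239 = 20.0761 dB
Margin = Eb/N0 - Eb/N0_req = 20.0761 - 5.1 = 14.9761 dB (link closes)

14.9761 dB


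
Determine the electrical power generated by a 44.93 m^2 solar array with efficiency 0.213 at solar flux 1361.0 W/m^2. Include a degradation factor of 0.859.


P = area * eta * S * degradation
P = 44.93 * 0.213 * 1361.0 * 0.859
P = 11188.3826 W

11188.3826 W


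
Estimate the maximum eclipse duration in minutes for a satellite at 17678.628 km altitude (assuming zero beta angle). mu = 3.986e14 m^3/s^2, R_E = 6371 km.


r = 24049.6280 km
T = 618.6179 min
Eclipse fraction = arcsin(R_E/r)/pi = arcsin(6371.0000/24049.6280)/pi
= arcsin(0.2649105)/pi = 0.08534243
Eclipse duration = 0.08534243 * 618.6179 = 52.7944 min

52.7944 minutes


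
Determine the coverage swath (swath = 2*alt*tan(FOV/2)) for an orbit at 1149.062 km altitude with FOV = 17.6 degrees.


FOV = 17.6 deg = 0.3071779 rad
swath = 2 * alt * tan(FOV/2) = 2 * 1149.062 * tan(0.153589)
swath = 2 * 1149.062 * 0.1548082
swath = 355.7684 km

355.7684 km


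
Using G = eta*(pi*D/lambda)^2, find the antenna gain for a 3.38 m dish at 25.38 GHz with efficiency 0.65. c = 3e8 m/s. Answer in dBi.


lambda = c/f = 3e8 / 2.538e+10 = 0.01182033 m
G = eta*(pi*D/lambda)^2 = 0.65*(pi*3.38/0.01182033)^2
G = 524550.4074 (linear)
G = 10*log10(524550.4074) = 57.1979 dBi

57.1979 dBi
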